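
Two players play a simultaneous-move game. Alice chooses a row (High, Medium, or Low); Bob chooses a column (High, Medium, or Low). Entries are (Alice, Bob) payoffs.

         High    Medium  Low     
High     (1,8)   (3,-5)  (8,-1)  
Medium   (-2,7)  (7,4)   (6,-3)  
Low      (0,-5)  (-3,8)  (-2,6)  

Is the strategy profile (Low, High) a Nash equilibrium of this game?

No

Holding Bob at High: Alice gets 0 from Low but could get 1 by switching to High. Alice has a profitable deviation.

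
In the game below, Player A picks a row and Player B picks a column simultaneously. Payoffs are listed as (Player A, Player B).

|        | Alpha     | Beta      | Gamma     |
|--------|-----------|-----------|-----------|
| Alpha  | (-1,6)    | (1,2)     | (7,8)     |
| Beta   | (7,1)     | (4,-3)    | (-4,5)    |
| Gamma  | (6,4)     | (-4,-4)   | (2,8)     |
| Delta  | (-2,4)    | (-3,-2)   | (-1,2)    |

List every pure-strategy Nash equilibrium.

(Alpha, Gamma)

A profile is a Nash equilibrium when each player is best-responding to the other.
Player A's best responses — vs Alpha: Beta (payoff 7); vs Beta: Beta (payoff 4); vs Gamma: Alpha (payoff 7).
Player B's best responses — vs Alpha: Gamma (payoff 8); vs Beta: Gamma (payoff 5); vs Gamma: Gamma (payoff 8); vs Delta: Alpha (payoff 4).
The only mutual best response is (Alpha, Gamma); neither player gains by switching there.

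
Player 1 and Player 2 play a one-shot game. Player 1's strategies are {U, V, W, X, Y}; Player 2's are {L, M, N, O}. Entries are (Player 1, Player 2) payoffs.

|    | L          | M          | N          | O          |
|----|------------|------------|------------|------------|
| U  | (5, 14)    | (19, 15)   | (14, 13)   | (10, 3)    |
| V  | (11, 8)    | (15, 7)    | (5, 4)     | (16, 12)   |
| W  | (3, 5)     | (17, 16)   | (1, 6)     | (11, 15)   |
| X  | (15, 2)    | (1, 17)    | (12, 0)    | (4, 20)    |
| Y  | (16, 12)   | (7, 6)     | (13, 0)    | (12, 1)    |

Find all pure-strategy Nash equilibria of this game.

Find each player's best response to every opponent strategy; NE are the intersections.
Player 1's best responses — vs L: Y (payoff 16); vs M: U (payoff 19); vs N: U (payoff 14); vs O: V (payoff 16).
Player 2's best responses — vs U: M (payoff 15); vs V: O (payoff 12); vs W: M (payoff 16); vs X: O (payoff 20); vs Y: L (payoff 12).
Mutual best responses occur at (U, M), (V, O), and (Y, L); at each, neither player gains by switching.

(U, M), (V, O), and (Y, L)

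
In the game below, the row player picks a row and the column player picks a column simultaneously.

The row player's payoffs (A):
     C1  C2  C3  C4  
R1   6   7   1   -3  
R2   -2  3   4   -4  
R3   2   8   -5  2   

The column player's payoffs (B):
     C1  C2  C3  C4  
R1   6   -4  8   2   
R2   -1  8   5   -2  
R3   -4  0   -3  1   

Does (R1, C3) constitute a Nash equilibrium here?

Holding the column player at C3: the row player gets 1 from R1 but could get 4 by switching to R2. The row player has a profitable deviation.

No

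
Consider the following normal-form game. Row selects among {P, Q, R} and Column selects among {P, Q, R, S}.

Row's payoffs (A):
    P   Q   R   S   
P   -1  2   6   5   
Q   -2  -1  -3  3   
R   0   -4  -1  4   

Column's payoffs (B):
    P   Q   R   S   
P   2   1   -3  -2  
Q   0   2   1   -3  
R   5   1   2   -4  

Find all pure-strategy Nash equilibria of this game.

(R, P)

Find each player's best response to every opponent strategy; NE are the intersections.
Row's best responses — vs P: R (payoff 0); vs Q: P (payoff 2); vs R: P (payoff 6); vs S: P (payoff 5).
Column's best responses — vs P: P (payoff 2); vs Q: Q (payoff 2); vs R: P (payoff 5).
The only mutual best response is (R, P); neither player gains by switching there.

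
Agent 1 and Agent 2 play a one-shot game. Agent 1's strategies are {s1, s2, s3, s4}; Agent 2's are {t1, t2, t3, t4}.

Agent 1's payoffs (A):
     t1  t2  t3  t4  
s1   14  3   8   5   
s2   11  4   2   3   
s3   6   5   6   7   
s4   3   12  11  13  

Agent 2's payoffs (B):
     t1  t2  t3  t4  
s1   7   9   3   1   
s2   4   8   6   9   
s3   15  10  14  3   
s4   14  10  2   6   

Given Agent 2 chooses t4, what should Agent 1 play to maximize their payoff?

With Agent 2 fixed at t4, Agent 1's payoffs are: s1 → 5, s2 → 3, s3 → 7, s4 → 13.
The maximum is 13, achieved by s4.

s4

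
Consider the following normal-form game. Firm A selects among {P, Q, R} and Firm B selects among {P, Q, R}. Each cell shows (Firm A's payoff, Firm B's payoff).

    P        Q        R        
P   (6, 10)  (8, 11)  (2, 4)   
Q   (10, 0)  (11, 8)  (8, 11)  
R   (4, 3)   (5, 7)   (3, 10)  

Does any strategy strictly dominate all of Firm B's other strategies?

No strictly dominant strategy

Check whether one of Firm B's strategies beats all alternatives regardless of what the opponent does.
P is not dominant: against P, Q gives 11 > 10.
Q is not dominant: against Q, R gives 11 > 8.
R is not dominant: against P, P gives 10 > 4.
No single strategy is best against every opponent action.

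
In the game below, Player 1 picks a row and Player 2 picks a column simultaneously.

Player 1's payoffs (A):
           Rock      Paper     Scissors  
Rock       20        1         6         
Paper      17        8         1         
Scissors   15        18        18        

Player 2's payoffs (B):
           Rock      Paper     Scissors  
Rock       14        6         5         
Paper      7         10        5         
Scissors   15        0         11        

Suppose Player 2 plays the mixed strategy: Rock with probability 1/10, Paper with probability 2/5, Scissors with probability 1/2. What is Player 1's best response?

Scissors

Player 1's best reply maximizes expected payoff against the mix.
Rock: (1/10)·20 + (2/5)·1 + (1/2)·6 = 27/5
Paper: (1/10)·17 + (2/5)·8 + (1/2)·1 = 27/5
Scissors: (1/10)·15 + (2/5)·18 + (1/2)·18 = 177/10
Highest expected payoff is 177/10, from Scissors.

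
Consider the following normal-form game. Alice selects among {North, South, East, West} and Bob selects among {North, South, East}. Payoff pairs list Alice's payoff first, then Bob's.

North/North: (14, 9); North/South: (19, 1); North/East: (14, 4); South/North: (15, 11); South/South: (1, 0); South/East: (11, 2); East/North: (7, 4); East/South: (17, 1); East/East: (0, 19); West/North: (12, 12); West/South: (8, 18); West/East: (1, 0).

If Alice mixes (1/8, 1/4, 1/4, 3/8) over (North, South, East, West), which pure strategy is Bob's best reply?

North

Compute Bob's expected payoff from each pure strategy against the given mix.
North: (1/8)·9 + (1/4)·11 + (1/4)·4 + (3/8)·12 = 75/8
South: (1/8)·1 + (1/4)·0 + (1/4)·1 + (3/8)·18 = 57/8
East: (1/8)·4 + (1/4)·2 + (1/4)·19 + (3/8)·0 = 23/4
Highest expected payoff is 75/8, from North.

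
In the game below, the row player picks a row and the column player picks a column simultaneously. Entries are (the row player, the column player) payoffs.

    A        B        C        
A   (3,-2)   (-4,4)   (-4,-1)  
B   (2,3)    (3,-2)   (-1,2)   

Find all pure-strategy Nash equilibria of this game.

No pure-strategy Nash equilibrium

Check mutual best responses: a cell is a NE iff neither player can gain by unilaterally deviating.
The row player's best responses — vs A: A (payoff 3); vs B: B (payoff 3); vs C: B (payoff -1).
The column player's best responses — vs A: B (payoff 4); vs B: A (payoff 3).
No cell has both players best-responding. For instance, the row player's best reply to C is B, but against B the column player prefers A over C.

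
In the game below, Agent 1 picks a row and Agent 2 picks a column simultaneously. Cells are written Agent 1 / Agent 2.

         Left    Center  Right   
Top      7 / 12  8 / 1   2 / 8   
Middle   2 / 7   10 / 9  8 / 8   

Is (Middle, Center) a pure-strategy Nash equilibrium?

Yes

Holding Agent 2 at Center: Agent 1 gets 10 from Middle, versus 8 from Top. No profitable deviation for Agent 1.
Holding Agent 1 at Middle: Agent 2 gets 9 from Center, versus 7 from Left, 8 from Right. No profitable deviation for Agent 2 either.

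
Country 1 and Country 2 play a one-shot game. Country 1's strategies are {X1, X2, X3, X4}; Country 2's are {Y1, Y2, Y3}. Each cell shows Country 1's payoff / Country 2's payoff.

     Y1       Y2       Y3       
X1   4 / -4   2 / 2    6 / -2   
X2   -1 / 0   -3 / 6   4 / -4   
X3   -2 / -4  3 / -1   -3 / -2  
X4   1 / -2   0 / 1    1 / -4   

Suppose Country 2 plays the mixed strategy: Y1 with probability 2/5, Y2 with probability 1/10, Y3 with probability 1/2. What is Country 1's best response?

X1

Country 1's best reply maximizes expected payoff against the mix.
X1: (2/5)·4 + (1/10)·2 + (1/2)·6 = 24/5
X2: (2/5)·(-1) + (1/10)·(-3) + (1/2)·4 = 13/10
X3: (2/5)·(-2) + (1/10)·3 + (1/2)·(-3) = -2
X4: (2/5)·1 + (1/10)·0 + (1/2)·1 = 9/10
Highest expected payoff is 24/5, from X1.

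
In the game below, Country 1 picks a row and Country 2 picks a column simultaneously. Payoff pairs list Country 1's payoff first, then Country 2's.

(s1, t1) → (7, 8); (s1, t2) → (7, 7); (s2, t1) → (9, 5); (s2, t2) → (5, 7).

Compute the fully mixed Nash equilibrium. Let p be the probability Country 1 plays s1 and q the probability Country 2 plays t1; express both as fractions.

In a mixed NE each player is indifferent between their pure strategies, so the opponent's mix sets the indifference.
Country 2 indifferent between t1 and t2: p·8 + (1−p)·5 = p·7 + (1−p)·7 ⟹ 5 + 3p = 7 + 0p ⟹ p = 2/3.
Country 1 indifferent between s1 and s2: q·7 + (1−q)·7 = q·9 + (1−q)·5 ⟹ 7 + 0q = 5 + 4q ⟹ q = 1/2.

p = 2/3, q = 1/2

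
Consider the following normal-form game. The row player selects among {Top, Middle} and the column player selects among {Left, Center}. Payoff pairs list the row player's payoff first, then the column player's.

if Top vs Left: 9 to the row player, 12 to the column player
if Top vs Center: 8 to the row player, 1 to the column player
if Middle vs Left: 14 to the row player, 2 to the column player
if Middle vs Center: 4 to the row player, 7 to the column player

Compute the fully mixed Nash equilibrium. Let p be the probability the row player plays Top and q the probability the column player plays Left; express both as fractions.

p = 5/16, q = 4/9

Each player's mixing probability is pinned down by making the *other* player indifferent.
The column player indifferent between Left and Center: p·12 + (1−p)·2 = p·1 + (1−p)·7 ⟹ 2 + 10p = 7 + (-6)p ⟹ p = 5/16.
The row player indifferent between Top and Middle: q·9 + (1−q)·8 = q·14 + (1−q)·4 ⟹ 8 + 1q = 4 + 10q ⟹ q = 4/9.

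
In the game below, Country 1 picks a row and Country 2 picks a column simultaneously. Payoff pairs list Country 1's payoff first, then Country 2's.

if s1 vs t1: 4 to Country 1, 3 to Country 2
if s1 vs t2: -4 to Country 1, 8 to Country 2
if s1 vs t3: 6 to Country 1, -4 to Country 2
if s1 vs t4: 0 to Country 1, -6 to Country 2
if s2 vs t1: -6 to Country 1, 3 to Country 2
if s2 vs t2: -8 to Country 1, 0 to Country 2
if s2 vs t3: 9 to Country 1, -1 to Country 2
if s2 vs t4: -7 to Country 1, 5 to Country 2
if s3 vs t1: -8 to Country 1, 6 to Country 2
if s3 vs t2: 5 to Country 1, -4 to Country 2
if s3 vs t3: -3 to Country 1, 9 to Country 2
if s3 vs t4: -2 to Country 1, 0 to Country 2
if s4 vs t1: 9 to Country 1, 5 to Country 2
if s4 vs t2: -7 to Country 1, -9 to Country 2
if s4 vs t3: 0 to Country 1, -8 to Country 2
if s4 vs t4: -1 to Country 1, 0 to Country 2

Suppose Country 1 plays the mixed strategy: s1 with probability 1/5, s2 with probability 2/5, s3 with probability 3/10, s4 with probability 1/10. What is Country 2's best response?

t1

Compute Country 2's expected payoff from each pure strategy against the given mix.
t1: (1/5)·3 + (2/5)·3 + (3/10)·6 + (1/10)·5 = 41/10
t2: (1/5)·8 + (2/5)·0 + (3/10)·(-4) + (1/10)·(-9) = -1/2
t3: (1/5)·(-4) + (2/5)·(-1) + (3/10)·9 + (1/10)·(-8) = 7/10
t4: (1/5)·(-6) + (2/5)·5 + (3/10)·0 + (1/10)·0 = 4/5
Highest expected payoff is 41/10, from t1.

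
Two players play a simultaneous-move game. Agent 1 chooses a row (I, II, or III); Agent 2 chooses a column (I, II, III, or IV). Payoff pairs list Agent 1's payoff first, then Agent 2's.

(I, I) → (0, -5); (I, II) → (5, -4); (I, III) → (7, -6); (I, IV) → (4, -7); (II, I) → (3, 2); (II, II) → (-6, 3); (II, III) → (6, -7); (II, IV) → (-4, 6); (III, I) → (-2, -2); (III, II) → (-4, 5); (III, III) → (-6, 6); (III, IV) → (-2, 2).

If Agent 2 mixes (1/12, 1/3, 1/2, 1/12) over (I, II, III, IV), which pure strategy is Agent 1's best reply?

Agent 1's best reply maximizes expected payoff against the mix.
I: (1/12)·0 + (1/3)·5 + (1/2)·7 + (1/12)·4 = 11/2
II: (1/12)·3 + (1/3)·(-6) + (1/2)·6 + (1/12)·(-4) = 11/12
III: (1/12)·(-2) + (1/3)·(-4) + (1/2)·(-6) + (1/12)·(-2) = -14/3
Highest expected payoff is 11/2, from I.

I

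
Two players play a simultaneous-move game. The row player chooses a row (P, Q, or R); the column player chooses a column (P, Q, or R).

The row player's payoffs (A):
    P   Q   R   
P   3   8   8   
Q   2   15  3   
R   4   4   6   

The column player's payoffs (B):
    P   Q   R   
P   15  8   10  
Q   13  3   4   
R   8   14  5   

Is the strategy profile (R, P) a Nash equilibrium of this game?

No

Holding the column player at P: the row player gets 4 from R, versus 3 from P, 2 from Q. No profitable deviation for the row player.
Holding the row player at R: the column player gets 8 from P but could get 14 by switching to Q. The column player has a profitable deviation.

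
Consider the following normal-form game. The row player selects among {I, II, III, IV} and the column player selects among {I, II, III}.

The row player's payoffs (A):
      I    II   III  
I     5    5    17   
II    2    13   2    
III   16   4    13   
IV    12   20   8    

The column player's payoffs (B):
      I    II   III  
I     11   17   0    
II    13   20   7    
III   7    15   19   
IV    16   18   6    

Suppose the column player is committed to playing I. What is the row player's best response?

III

With the column player fixed at I, the row player's payoffs are: I → 5, II → 2, III → 16, IV → 12.
The maximum is 16, achieved by III.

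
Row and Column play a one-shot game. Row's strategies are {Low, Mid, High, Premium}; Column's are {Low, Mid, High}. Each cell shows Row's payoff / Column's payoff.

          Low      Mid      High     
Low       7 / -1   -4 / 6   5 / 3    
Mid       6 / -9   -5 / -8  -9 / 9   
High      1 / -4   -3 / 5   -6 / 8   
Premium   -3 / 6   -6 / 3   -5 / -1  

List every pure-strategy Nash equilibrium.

None

A profile is a Nash equilibrium when each player is best-responding to the other.
Row's best responses — vs Low: Low (payoff 7); vs Mid: High (payoff -3); vs High: Low (payoff 5).
Column's best responses — vs Low: Mid (payoff 6); vs Mid: High (payoff 9); vs High: High (payoff 8); vs Premium: Low (payoff 6).
No cell has both players best-responding. For instance, Row's best reply to Mid is High, but against High Column prefers High over Mid.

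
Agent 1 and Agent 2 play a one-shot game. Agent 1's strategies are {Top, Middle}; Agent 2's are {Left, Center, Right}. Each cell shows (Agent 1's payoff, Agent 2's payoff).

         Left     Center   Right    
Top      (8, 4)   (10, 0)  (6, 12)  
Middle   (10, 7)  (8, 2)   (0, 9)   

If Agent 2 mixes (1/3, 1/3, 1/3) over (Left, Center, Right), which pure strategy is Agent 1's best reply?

Top

Agent 1's best reply maximizes expected payoff against the mix.
Top: (1/3)·8 + (1/3)·10 + (1/3)·6 = 8
Middle: (1/3)·10 + (1/3)·8 + (1/3)·0 = 6
Highest expected payoff is 8, from Top.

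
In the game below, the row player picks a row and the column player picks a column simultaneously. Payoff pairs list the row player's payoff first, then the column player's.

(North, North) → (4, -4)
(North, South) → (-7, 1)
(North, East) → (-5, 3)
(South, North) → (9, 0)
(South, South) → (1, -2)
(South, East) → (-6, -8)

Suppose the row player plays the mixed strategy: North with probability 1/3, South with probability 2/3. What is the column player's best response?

South

Compute the column player's expected payoff from each pure strategy against the given mix.
North: (1/3)·(-4) + (2/3)·0 = -4/3
South: (1/3)·1 + (2/3)·(-2) = -1
East: (1/3)·3 + (2/3)·(-8) = -13/3
Highest expected payoff is -1, from South.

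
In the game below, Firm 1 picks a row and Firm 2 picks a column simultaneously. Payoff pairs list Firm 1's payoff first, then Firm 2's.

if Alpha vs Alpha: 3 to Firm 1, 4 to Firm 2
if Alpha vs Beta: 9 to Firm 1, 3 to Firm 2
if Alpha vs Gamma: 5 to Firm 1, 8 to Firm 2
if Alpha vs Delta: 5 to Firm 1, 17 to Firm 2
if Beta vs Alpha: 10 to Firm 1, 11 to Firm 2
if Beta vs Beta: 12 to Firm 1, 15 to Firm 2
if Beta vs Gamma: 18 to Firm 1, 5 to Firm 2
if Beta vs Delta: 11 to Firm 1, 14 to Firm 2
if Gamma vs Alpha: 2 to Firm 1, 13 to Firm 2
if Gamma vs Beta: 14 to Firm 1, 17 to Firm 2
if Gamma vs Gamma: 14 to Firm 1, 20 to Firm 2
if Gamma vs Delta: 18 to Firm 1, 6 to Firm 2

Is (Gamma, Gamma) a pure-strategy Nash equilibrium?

Holding Firm 2 at Gamma: Firm 1 gets 14 from Gamma but could get 18 by switching to Beta. Firm 1 has a profitable deviation.

No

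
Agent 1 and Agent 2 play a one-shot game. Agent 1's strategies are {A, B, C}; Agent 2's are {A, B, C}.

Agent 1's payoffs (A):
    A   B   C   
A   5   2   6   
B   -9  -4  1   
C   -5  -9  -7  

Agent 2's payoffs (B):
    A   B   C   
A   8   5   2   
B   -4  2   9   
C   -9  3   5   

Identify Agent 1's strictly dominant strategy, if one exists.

Check whether one of Agent 1's strategies beats all alternatives regardless of what the opponent does.
A strictly dominates: vs A: 5 > each of {-9, -5}; vs B: 2 > each of {-4, -9}; vs C: 6 > each of {1, -7}.

A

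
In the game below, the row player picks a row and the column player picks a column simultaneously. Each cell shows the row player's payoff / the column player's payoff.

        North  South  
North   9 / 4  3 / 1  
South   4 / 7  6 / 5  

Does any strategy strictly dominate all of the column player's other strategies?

North

Check whether one of the column player's strategies beats all alternatives regardless of what the opponent does.
North strictly dominates: vs North: 4 > 1; vs South: 7 > 5.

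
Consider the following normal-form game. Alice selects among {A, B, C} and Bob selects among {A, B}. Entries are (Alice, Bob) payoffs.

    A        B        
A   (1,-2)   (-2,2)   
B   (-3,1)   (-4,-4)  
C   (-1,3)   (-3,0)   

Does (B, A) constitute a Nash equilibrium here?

No

Holding Bob at A: Alice gets -3 from B but could get 1 by switching to A. Alice has a profitable deviation.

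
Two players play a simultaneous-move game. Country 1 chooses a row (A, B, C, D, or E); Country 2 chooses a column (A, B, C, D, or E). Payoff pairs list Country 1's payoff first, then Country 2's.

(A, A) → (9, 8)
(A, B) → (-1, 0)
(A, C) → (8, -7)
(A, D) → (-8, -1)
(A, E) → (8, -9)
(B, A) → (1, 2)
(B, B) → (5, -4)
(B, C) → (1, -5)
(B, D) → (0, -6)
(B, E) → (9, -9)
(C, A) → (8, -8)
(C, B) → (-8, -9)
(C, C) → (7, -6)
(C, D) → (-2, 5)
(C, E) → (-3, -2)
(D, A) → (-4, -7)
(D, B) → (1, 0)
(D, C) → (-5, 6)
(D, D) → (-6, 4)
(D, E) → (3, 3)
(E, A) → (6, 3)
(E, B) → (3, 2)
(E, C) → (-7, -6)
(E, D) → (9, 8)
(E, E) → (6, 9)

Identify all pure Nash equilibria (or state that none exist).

Check mutual best responses: a cell is a NE iff neither player can gain by unilaterally deviating.
Country 1's best responses — vs A: A (payoff 9); vs B: B (payoff 5); vs C: A (payoff 8); vs D: E (payoff 9); vs E: B (payoff 9).
Country 2's best responses — vs A: A (payoff 8); vs B: A (payoff 2); vs C: D (payoff 5); vs D: C (payoff 6); vs E: E (payoff 9).
The only mutual best response is (A, A); neither player gains by switching there.

(A, A)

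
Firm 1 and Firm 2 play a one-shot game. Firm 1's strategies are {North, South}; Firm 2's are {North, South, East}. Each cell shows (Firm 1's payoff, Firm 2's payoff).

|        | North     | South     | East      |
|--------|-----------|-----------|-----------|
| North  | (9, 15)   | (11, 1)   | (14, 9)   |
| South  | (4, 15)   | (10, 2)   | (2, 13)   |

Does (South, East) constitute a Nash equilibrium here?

No

Holding Firm 2 at East: Firm 1 gets 2 from South but could get 14 by switching to North. Firm 1 has a profitable deviation.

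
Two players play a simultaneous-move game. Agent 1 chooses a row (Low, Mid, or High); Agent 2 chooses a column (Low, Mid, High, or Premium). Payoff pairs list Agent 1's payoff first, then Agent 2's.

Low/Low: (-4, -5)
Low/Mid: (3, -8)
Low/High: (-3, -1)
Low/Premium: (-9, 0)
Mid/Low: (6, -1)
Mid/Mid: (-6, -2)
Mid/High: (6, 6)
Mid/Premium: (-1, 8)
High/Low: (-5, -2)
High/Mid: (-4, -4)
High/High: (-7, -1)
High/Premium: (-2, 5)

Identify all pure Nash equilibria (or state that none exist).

A profile is a Nash equilibrium when each player is best-responding to the other.
Agent 1's best responses — vs Low: Mid (payoff 6); vs Mid: Low (payoff 3); vs High: Mid (payoff 6); vs Premium: Mid (payoff -1).
Agent 2's best responses — vs Low: Premium (payoff 0); vs Mid: Premium (payoff 8); vs High: Premium (payoff 5).
The only mutual best response is (Mid, Premium); neither player gains by switching there.

(Mid, Premium)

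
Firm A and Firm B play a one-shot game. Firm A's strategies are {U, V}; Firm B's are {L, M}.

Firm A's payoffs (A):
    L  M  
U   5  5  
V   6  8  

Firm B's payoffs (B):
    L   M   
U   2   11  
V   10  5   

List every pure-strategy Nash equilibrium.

(V, L)

Find each player's best response to every opponent strategy; NE are the intersections.
Firm A's best responses — vs L: V (payoff 6); vs M: V (payoff 8).
Firm B's best responses — vs U: M (payoff 11); vs V: L (payoff 10).
The only mutual best response is (V, L); neither player gains by switching there.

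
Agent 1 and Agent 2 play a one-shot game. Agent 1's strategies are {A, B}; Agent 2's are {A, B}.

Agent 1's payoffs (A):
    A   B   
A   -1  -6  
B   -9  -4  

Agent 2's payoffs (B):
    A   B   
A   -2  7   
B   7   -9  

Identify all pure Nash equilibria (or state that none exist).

No pure-strategy Nash equilibrium

A profile is a Nash equilibrium when each player is best-responding to the other.
Agent 1's best responses — vs A: A (payoff -1); vs B: B (payoff -4).
Agent 2's best responses — vs A: B (payoff 7); vs B: A (payoff 7).
No cell has both players best-responding. For instance, Agent 1's best reply to B is B, but against B Agent 2 prefers A over B.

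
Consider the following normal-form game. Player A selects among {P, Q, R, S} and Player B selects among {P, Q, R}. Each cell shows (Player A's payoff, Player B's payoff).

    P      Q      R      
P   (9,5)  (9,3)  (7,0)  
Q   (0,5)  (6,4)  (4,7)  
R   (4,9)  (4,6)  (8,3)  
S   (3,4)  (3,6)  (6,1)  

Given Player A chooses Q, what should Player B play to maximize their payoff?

R

With Player A fixed at Q, Player B's payoffs are: P → 5, Q → 4, R → 7.
The maximum is 7, achieved by R.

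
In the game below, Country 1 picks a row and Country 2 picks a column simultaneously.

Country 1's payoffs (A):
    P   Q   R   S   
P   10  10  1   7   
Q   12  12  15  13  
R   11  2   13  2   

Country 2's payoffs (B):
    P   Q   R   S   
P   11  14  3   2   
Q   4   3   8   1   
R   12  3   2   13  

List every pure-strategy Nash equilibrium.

(Q, R)

Find each player's best response to every opponent strategy; NE are the intersections.
Country 1's best responses — vs P: Q (payoff 12); vs Q: Q (payoff 12); vs R: Q (payoff 15); vs S: Q (payoff 13).
Country 2's best responses — vs P: Q (payoff 14); vs Q: R (payoff 8); vs R: S (payoff 13).
The only mutual best response is (Q, R); neither player gains by switching there.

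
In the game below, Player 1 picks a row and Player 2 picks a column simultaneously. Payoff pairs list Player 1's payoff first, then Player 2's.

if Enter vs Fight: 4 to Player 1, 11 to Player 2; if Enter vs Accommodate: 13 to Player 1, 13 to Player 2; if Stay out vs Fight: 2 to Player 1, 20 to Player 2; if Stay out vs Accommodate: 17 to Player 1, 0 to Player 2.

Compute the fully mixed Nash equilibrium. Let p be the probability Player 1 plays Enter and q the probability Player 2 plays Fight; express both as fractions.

In a mixed NE each player is indifferent between their pure strategies, so the opponent's mix sets the indifference.
Player 2 indifferent between Fight and Accommodate: p·11 + (1−p)·20 = p·13 + (1−p)·0 ⟹ 20 + (-9)p = 0 + 13p ⟹ p = 10/11.
Player 1 indifferent between Enter and Stay out: q·4 + (1−q)·13 = q·2 + (1−q)·17 ⟹ 13 + (-9)q = 17 + (-15)q ⟹ q = 2/3.

p = 10/11, q = 2/3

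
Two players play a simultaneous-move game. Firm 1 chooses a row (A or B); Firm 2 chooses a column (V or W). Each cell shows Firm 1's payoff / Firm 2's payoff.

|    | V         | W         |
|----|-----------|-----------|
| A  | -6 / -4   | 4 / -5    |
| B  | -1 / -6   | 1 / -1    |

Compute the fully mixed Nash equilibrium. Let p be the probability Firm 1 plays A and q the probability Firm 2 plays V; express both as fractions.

Each player's mixing probability is pinned down by making the *other* player indifferent.
Firm 2 indifferent between V and W: p·(-4) + (1−p)·(-6) = p·(-5) + (1−p)·(-1) ⟹ (-6) + 2p = (-1) + (-4)p ⟹ p = 5/6.
Firm 1 indifferent between A and B: q·(-6) + (1−q)·4 = q·(-1) + (1−q)·1 ⟹ 4 + (-10)q = 1 + (-2)q ⟹ q = 3/8.

p = 5/6, q = 3/8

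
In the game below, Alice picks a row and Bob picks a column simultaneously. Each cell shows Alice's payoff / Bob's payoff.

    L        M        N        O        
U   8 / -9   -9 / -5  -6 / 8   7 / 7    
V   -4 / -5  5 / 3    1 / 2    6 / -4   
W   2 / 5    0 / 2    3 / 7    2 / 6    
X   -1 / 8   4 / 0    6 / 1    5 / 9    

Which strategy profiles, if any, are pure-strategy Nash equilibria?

Check mutual best responses: a cell is a NE iff neither player can gain by unilaterally deviating.
Alice's best responses — vs L: U (payoff 8); vs M: V (payoff 5); vs N: X (payoff 6); vs O: U (payoff 7).
Bob's best responses — vs U: N (payoff 8); vs V: M (payoff 3); vs W: N (payoff 7); vs X: O (payoff 9).
The only mutual best response is (V, M); neither player gains by switching there.

(V, M)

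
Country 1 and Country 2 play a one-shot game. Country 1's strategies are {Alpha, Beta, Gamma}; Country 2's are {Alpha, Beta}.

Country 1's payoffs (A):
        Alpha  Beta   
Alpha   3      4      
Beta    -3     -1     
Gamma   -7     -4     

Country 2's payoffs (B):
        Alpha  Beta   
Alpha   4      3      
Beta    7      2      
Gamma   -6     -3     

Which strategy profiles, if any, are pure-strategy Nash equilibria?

(Alpha, Alpha)

Find each player's best response to every opponent strategy; NE are the intersections.
Country 1's best responses — vs Alpha: Alpha (payoff 3); vs Beta: Alpha (payoff 4).
Country 2's best responses — vs Alpha: Alpha (payoff 4); vs Beta: Alpha (payoff 7); vs Gamma: Beta (payoff -3).
The only mutual best response is (Alpha, Alpha); neither player gains by switching there.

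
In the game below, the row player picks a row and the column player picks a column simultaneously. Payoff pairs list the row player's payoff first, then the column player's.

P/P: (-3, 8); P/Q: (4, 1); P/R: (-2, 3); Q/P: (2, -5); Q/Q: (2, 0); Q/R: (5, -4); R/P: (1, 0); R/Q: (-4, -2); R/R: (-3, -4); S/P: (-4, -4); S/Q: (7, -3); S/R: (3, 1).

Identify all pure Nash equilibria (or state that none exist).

A profile is a Nash equilibrium when each player is best-responding to the other.
The row player's best responses — vs P: Q (payoff 2); vs Q: S (payoff 7); vs R: Q (payoff 5).
The column player's best responses — vs P: P (payoff 8); vs Q: Q (payoff 0); vs R: P (payoff 0); vs S: R (payoff 1).
No cell has both players best-responding. For instance, the row player's best reply to R is Q, but against Q the column player prefers Q over R.

No pure-strategy Nash equilibrium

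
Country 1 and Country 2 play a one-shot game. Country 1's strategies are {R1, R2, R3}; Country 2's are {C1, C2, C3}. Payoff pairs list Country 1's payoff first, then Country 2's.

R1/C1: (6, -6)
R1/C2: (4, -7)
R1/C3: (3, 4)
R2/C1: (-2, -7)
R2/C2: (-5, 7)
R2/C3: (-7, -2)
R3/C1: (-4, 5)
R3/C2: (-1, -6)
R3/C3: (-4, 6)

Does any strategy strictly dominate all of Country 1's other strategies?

R1

Check whether one of Country 1's strategies beats all alternatives regardless of what the opponent does.
R1 strictly dominates: vs C1: 6 > each of {-2, -4}; vs C2: 4 > each of {-5, -1}; vs C3: 3 > each of {-7, -4}.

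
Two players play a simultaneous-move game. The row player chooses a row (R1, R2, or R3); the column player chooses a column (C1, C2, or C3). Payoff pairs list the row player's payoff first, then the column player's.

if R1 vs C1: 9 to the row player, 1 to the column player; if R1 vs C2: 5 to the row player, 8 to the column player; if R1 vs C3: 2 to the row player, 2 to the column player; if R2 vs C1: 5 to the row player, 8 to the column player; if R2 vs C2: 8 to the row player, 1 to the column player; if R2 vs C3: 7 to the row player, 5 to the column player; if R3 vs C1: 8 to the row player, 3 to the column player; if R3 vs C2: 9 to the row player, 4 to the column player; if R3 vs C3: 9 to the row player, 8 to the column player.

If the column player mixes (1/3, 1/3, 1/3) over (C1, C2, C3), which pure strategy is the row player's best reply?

Compute the row player's expected payoff from each pure strategy against the given mix.
R1: (1/3)·9 + (1/3)·5 + (1/3)·2 = 16/3
R2: (1/3)·5 + (1/3)·8 + (1/3)·7 = 20/3
R3: (1/3)·8 + (1/3)·9 + (1/3)·9 = 26/3
Highest expected payoff is 26/3, from R3.

R3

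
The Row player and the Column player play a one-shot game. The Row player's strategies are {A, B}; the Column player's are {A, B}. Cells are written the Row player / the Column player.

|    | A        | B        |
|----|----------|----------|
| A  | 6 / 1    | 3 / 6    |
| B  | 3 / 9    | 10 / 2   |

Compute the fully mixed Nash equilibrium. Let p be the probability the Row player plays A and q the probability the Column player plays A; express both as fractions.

In a mixed NE each player is indifferent between their pure strategies, so the opponent's mix sets the indifference.
The Column player indifferent between A and B: p·1 + (1−p)·9 = p·6 + (1−p)·2 ⟹ 9 + (-8)p = 2 + 4p ⟹ p = 7/12.
The Row player indifferent between A and B: q·6 + (1−q)·3 = q·3 + (1−q)·10 ⟹ 3 + 3q = 10 + (-7)q ⟹ q = 7/10.

p = 7/12, q = 7/10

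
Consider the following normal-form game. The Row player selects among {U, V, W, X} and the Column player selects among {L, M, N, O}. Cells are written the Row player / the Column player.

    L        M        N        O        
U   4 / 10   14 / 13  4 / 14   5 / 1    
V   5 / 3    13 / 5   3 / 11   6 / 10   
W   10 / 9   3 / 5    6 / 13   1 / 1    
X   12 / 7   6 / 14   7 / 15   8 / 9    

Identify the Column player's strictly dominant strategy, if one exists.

Check whether one of the Column player's strategies beats all alternatives regardless of what the opponent does.
N strictly dominates: vs U: 14 > each of {10, 13, 1}; vs V: 11 > each of {3, 5, 10}; vs W: 13 > each of {9, 5, 1}; vs X: 15 > each of {7, 14, 9}.

N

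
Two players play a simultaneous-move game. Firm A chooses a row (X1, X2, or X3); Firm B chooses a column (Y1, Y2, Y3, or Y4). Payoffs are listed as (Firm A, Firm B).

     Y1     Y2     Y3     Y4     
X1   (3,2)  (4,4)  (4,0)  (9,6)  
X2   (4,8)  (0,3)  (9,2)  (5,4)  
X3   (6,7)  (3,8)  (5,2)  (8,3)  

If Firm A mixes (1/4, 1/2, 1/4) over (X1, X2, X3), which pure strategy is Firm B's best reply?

Firm B's best reply maximizes expected payoff against the mix.
Y1: (1/4)·2 + (1/2)·8 + (1/4)·7 = 25/4
Y2: (1/4)·4 + (1/2)·3 + (1/4)·8 = 9/2
Y3: (1/4)·0 + (1/2)·2 + (1/4)·2 = 3/2
Y4: (1/4)·6 + (1/2)·4 + (1/4)·3 = 17/4
Highest expected payoff is 25/4, from Y1.

Y1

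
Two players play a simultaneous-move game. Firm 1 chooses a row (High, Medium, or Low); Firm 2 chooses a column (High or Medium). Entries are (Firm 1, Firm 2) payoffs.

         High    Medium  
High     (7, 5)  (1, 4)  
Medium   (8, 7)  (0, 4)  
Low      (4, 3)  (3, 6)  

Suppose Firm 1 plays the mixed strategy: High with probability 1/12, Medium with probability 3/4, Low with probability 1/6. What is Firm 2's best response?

High

Compute Firm 2's expected payoff from each pure strategy against the given mix.
High: (1/12)·5 + (3/4)·7 + (1/6)·3 = 37/6
Medium: (1/12)·4 + (3/4)·4 + (1/6)·6 = 13/3
Highest expected payoff is 37/6, from High.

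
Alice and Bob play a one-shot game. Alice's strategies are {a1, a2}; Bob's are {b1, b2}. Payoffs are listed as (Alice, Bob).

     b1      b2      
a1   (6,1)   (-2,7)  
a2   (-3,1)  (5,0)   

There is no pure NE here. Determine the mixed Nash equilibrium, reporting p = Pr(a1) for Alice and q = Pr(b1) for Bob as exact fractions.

p = 1/7, q = 7/16

In a mixed NE each player is indifferent between their pure strategies, so the opponent's mix sets the indifference.
Bob indifferent between b1 and b2: p·1 + (1−p)·1 = p·7 + (1−p)·0 ⟹ 1 + 0p = 0 + 7p ⟹ p = 1/7.
Alice indifferent between a1 and a2: q·6 + (1−q)·(-2) = q·(-3) + (1−q)·5 ⟹ (-2) + 8q = 5 + (-8)q ⟹ q = 7/16.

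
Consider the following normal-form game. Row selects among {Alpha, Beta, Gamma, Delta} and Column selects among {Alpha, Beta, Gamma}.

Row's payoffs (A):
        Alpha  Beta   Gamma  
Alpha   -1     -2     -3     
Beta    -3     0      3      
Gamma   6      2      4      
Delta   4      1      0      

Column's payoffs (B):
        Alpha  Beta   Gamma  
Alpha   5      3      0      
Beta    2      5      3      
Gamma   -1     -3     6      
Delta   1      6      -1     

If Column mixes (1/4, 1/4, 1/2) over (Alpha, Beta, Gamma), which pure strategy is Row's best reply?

Gamma

Compute Row's expected payoff from each pure strategy against the given mix.
Alpha: (1/4)·(-1) + (1/4)·(-2) + (1/2)·(-3) = -9/4
Beta: (1/4)·(-3) + (1/4)·0 + (1/2)·3 = 3/4
Gamma: (1/4)·6 + (1/4)·2 + (1/2)·4 = 4
Delta: (1/4)·4 + (1/4)·1 + (1/2)·0 = 5/4
Highest expected payoff is 4, from Gamma.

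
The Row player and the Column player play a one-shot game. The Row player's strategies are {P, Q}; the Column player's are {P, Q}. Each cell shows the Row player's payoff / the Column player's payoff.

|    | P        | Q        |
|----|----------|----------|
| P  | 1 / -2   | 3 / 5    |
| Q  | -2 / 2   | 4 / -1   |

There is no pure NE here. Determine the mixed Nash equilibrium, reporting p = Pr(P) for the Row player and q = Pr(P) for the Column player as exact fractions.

p = 3/10, q = 1/4

In a mixed NE each player is indifferent between their pure strategies, so the opponent's mix sets the indifference.
The Column player indifferent between P and Q: p·(-2) + (1−p)·2 = p·5 + (1−p)·(-1) ⟹ 2 + (-4)p = (-1) + 6p ⟹ p = 3/10.
The Row player indifferent between P and Q: q·1 + (1−q)·3 = q·(-2) + (1−q)·4 ⟹ 3 + (-2)q = 4 + (-6)q ⟹ q = 1/4.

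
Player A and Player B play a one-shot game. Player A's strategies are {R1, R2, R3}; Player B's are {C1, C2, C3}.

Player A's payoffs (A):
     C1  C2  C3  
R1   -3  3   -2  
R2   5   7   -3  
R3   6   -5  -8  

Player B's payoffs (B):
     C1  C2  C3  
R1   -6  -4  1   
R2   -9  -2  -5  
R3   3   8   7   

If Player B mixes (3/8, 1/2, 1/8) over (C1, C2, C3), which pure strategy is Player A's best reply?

R2

Player A's best reply maximizes expected payoff against the mix.
R1: (3/8)·(-3) + (1/2)·3 + (1/8)·(-2) = 1/8
R2: (3/8)·5 + (1/2)·7 + (1/8)·(-3) = 5
R3: (3/8)·6 + (1/2)·(-5) + (1/8)·(-8) = -5/4
Highest expected payoff is 5, from R2.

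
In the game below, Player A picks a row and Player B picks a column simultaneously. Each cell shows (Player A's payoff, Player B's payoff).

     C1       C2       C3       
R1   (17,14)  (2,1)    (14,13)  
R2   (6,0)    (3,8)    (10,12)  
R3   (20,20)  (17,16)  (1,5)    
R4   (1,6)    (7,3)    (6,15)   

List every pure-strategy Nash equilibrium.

(R3, C1)

A profile is a Nash equilibrium when each player is best-responding to the other.
Player A's best responses — vs C1: R3 (payoff 20); vs C2: R3 (payoff 17); vs C3: R1 (payoff 14).
Player B's best responses — vs R1: C1 (payoff 14); vs R2: C3 (payoff 12); vs R3: C1 (payoff 20); vs R4: C3 (payoff 15).
The only mutual best response is (R3, C1); neither player gains by switching there.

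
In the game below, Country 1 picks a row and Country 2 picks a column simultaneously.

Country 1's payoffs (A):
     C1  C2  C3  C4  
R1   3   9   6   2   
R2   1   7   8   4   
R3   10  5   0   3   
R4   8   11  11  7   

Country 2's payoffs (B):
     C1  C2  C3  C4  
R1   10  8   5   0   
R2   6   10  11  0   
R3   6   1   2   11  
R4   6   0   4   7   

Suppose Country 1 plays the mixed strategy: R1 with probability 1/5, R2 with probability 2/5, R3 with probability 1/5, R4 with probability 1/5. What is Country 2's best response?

C1

Compute Country 2's expected payoff from each pure strategy against the given mix.
C1: (1/5)·10 + (2/5)·6 + (1/5)·6 + (1/5)·6 = 34/5
C2: (1/5)·8 + (2/5)·10 + (1/5)·1 + (1/5)·0 = 29/5
C3: (1/5)·5 + (2/5)·11 + (1/5)·2 + (1/5)·4 = 33/5
C4: (1/5)·0 + (2/5)·0 + (1/5)·11 + (1/5)·7 = 18/5
Highest expected payoff is 34/5, from C1.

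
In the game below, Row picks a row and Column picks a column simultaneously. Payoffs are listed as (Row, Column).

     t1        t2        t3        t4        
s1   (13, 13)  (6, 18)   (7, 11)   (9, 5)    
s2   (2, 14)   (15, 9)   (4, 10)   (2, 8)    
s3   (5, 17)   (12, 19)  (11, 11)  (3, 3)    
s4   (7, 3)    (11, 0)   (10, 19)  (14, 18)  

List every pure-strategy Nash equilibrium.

None

A profile is a Nash equilibrium when each player is best-responding to the other.
Row's best responses — vs t1: s1 (payoff 13); vs t2: s2 (payoff 15); vs t3: s3 (payoff 11); vs t4: s4 (payoff 14).
Column's best responses — vs s1: t2 (payoff 18); vs s2: t1 (payoff 14); vs s3: t2 (payoff 19); vs s4: t3 (payoff 19).
No cell has both players best-responding. For instance, Row's best reply to t3 is s3, but against s3 Column prefers t2 over t3.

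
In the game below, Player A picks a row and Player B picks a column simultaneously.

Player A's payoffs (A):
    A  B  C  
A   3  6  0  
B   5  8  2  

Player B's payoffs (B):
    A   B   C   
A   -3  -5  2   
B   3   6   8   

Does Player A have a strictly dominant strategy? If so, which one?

B

Check whether one of Player A's strategies beats all alternatives regardless of what the opponent does.
B strictly dominates: vs A: 5 > 3; vs B: 8 > 6; vs C: 2 > 0.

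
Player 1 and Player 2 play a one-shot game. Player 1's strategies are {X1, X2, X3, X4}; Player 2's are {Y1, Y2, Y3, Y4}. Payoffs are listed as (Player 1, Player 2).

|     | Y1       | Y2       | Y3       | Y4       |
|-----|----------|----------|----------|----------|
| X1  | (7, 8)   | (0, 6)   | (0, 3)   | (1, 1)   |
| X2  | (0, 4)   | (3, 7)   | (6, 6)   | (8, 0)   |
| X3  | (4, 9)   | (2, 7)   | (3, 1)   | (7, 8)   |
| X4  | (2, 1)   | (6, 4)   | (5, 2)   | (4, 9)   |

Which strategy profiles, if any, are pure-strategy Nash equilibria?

Find each player's best response to every opponent strategy; NE are the intersections.
Player 1's best responses — vs Y1: X1 (payoff 7); vs Y2: X4 (payoff 6); vs Y3: X2 (payoff 6); vs Y4: X2 (payoff 8).
Player 2's best responses — vs X1: Y1 (payoff 8); vs X2: Y2 (payoff 7); vs X3: Y1 (payoff 9); vs X4: Y4 (payoff 9).
The only mutual best response is (X1, Y1); neither player gains by switching there.

(X1, Y1)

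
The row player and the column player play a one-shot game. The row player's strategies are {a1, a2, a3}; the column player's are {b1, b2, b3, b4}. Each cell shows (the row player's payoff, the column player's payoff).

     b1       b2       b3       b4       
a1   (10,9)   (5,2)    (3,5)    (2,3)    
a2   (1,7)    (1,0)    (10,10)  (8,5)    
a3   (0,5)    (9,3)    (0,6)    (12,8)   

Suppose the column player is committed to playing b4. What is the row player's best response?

With the column player fixed at b4, the row player's payoffs are: a1 → 2, a2 → 8, a3 → 12.
The maximum is 12, achieved by a3.

a3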